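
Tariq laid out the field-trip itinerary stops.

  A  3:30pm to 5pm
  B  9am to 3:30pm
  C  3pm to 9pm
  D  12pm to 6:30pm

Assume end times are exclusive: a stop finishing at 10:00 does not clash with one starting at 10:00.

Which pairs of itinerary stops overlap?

Check each pair: they overlap iff neither finishes before the other starts.
Sorted by start: B, D, C, A.
D starts before B ends → B and D overlap.
C starts before B ends → B and C overlap.
A starts exactly when B ends (back-to-back, no overlap).
C starts before D ends → D and C overlap.
A starts before D ends → D and A overlap.
A starts before C ends → C and A overlap.

A & C, A & D, B & C, B & D, C & D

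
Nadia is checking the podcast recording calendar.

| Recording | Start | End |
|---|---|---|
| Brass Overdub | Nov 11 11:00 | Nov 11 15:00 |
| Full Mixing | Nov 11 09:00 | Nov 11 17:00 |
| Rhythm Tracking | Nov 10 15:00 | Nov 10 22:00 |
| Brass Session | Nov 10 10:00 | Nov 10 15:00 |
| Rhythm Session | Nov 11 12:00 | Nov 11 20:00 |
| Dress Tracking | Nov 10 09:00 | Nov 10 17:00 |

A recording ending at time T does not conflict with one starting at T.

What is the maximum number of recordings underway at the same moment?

3

Sort all start/end points and keep a running count:
Nov 10 09:00 start Dress Tracking → 1
Nov 10 10:00 start Brass Session → 2
Nov 10 15:00 end Brass Session → 1
Nov 10 15:00 start Rhythm Tracking → 2
Nov 10 17:00 end Dress Tracking → 1
Nov 10 22:00 end Rhythm Tracking → 0
Nov 11 09:00 start Full Mixing → 1
Nov 11 11:00 start Brass Overdub → 2
Nov 11 12:00 start Rhythm Session → 3
Nov 11 15:00 end Brass Overdub → 2
Nov 11 17:00 end Full Mixing → 1
Nov 11 20:00 end Rhythm Session → 0
Peak is 3, at Nov 11 12:00 (Brass Overdub, Full Mixing, Rhythm Session).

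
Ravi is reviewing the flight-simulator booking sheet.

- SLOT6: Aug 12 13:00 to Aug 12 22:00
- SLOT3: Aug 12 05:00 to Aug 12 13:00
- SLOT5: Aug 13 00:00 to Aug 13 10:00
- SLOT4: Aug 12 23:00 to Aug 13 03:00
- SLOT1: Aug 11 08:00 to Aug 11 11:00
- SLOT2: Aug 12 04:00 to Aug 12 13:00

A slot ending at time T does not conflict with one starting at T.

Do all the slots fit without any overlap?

Check each pair: they overlap iff neither finishes before the other starts.
Sorted by start: SLOT1, SLOT2, SLOT3, SLOT6, SLOT4, SLOT5.
SLOT2 starts after SLOT1 ends, so nothing later overlaps SLOT1 either.
SLOT3 starts before SLOT2 ends → SLOT2 and SLOT3 overlap.
That's a conflict, so the schedule is not conflict-free.

No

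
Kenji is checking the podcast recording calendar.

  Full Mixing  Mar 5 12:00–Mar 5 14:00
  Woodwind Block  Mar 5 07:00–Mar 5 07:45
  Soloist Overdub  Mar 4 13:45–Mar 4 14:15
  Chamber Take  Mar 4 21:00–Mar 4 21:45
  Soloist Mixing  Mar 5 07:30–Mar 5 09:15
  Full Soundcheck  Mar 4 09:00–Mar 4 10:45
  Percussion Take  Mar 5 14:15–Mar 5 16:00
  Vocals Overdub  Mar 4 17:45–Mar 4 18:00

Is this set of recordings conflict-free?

No

Sorted by start: Full Soundcheck, Soloist Overdub, Vocals Overdub, Chamber Take, Woodwind Block, Soloist Mixing, Full Mixing, Percussion Take.
Soloist Overdub starts after Full Soundcheck ends, so nothing later overlaps Full Soundcheck either.
Vocals Overdub starts after Soloist Overdub ends, so nothing later overlaps Soloist Overdub either.
Chamber Take starts after Vocals Overdub ends, so nothing later overlaps Vocals Overdub either.
Woodwind Block starts after Chamber Take ends, so nothing later overlaps Chamber Take either.
Soloist Mixing starts before Woodwind Block ends → Woodwind Block and Soloist Mixing overlap.
That's a conflict, so the schedule is not conflict-free.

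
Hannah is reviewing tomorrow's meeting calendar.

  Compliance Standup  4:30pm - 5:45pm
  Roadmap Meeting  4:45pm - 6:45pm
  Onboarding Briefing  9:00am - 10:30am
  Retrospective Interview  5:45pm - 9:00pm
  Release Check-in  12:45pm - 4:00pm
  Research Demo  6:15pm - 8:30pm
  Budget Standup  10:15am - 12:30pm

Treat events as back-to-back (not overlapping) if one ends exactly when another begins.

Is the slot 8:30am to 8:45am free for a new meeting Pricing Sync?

Onboarding Briefing: starts 9:00am at or after Pricing Sync ends 8:45am → clear.
Budget Standup: starts 10:15am at or after Pricing Sync ends 8:45am → clear.
Release Check-in: starts 12:45pm at or after Pricing Sync ends 8:45am → clear.
Compliance Standup: starts 4:30pm at or after Pricing Sync ends 8:45am → clear.
Roadmap Meeting: starts 4:45pm at or after Pricing Sync ends 8:45am → clear.
Retrospective Interview: starts 5:45pm at or after Pricing Sync ends 8:45am → clear.
Research Demo: starts 6:15pm at or after Pricing Sync ends 8:45am → clear.

Yes — the slot is free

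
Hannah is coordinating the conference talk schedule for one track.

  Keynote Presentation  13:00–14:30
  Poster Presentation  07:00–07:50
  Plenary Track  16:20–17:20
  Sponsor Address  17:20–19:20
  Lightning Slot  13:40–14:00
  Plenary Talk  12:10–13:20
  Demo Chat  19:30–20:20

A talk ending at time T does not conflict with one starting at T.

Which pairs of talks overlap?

Keynote Presentation & Lightning Slot, Keynote Presentation & Plenary Talk

Sorted by start: Poster Presentation, Plenary Talk, Keynote Presentation, Lightning Slot, Plenary Track, Sponsor Address, Demo Chat.
Plenary Talk starts after Poster Presentation ends — done with Poster Presentation.
Keynote Presentation starts before Plenary Talk ends → Plenary Talk and Keynote Presentation overlap.
Lightning Slot starts after Plenary Talk ends — done with Plenary Talk.
Lightning Slot starts before Keynote Presentation ends → Keynote Presentation and Lightning Slot overlap.
Plenary Track starts after Keynote Presentation ends — done with Keynote Presentation.
Plenary Track starts after Lightning Slot ends — done with Lightning Slot.
Sponsor Address starts exactly when Plenary Track ends (back-to-back, no overlap) — done with Plenary Track.
Demo Chat starts after Sponsor Address ends.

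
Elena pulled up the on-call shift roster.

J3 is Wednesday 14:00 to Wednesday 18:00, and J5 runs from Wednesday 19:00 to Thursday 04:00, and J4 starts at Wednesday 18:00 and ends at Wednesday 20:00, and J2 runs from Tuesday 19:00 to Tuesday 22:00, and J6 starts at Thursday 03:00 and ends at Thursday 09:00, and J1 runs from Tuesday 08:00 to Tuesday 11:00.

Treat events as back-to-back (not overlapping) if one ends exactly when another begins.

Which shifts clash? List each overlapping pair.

J4 & J5, J5 & J6

Sorted by start: J1, J2, J3, J4, J5, J6.
J2 starts after J1 ends; J1 is clear from here.
J3 starts after J2 ends; J2 is clear from here.
J4 starts exactly when J3 ends (back-to-back, no overlap); J3 is clear from here.
J5 starts before J4 ends → J4 and J5 overlap.
J6 starts after J4 ends.
J6 starts before J5 ends → J5 and J6 overlap.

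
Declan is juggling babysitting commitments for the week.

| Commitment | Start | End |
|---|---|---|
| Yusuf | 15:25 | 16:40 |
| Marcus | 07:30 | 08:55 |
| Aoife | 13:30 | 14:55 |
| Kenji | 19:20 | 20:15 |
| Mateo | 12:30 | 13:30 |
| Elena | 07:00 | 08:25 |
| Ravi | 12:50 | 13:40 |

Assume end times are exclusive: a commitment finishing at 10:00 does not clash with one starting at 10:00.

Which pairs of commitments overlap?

Aoife & Ravi, Elena & Marcus, Mateo & Ravi

Sorted by start: Elena, Marcus, Mateo, Ravi, Aoife, Yusuf, Kenji.
Marcus starts before Elena ends → Elena and Marcus overlap.
Mateo starts after Elena ends, so Elena has no further overlaps.
Mateo starts after Marcus ends, so Marcus has no further overlaps.
Ravi starts before Mateo ends → Mateo and Ravi overlap.
Aoife starts exactly when Mateo ends (back-to-back, no overlap), so Mateo has no further overlaps.
Aoife starts before Ravi ends → Ravi and Aoife overlap.
Yusuf starts after Ravi ends, so Ravi has no further overlaps.
Yusuf starts after Aoife ends, so Aoife has no further overlaps.
Kenji starts after Yusuf ends.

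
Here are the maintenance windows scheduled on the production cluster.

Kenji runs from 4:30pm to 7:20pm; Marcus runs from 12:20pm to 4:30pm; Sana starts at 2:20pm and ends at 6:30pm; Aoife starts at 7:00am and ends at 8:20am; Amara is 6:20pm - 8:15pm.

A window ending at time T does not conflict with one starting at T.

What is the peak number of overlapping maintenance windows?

3

Walk through starts and ends in time order (an end at T is processed before a start at T):
7:00am start Aoife → 1
8:20am end Aoife → 0
12:20pm start Marcus → 1
2:20pm start Sana → 2
4:30pm end Marcus → 1
4:30pm start Kenji → 2
6:20pm start Amara → 3
6:30pm end Sana → 2
7:20pm end Kenji → 1
8:15pm end Amara → 0
Peak is 3, at 6:20pm (Amara, Kenji, Sana).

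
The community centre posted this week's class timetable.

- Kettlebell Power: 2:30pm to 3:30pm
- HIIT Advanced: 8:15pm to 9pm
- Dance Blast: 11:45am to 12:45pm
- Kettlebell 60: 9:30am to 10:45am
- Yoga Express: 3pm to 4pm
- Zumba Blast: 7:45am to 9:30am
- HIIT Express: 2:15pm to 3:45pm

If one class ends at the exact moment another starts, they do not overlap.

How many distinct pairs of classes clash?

Sorted by start: Zumba Blast, Kettlebell 60, Dance Blast, HIIT Express, Kettlebell Power, Yoga Express, HIIT Advanced.
Kettlebell 60 starts exactly when Zumba Blast ends (back-to-back, no overlap) — done with Zumba Blast.
Dance Blast starts after Kettlebell 60 ends — done with Kettlebell 60.
HIIT Express starts after Dance Blast ends — done with Dance Blast.
Kettlebell Power starts before HIIT Express ends → HIIT Express and Kettlebell Power overlap.
Yoga Express starts before HIIT Express ends → HIIT Express and Yoga Express overlap.
HIIT Advanced starts after HIIT Express ends.
Yoga Express starts before Kettlebell Power ends → Kettlebell Power and Yoga Express overlap.
HIIT Advanced starts after Kettlebell Power ends.
HIIT Advanced starts after Yoga Express ends.
Overlapping pairs: HIIT Express & Kettlebell Power, HIIT Express & Yoga Express, Kettlebell Power & Yoga Express — 3 in total.

3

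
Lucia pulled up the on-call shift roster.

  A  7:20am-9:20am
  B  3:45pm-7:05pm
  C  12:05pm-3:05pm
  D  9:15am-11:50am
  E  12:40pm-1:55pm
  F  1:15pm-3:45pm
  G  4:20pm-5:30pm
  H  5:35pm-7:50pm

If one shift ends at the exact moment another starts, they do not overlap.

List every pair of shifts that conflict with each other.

A & D, B & G, B & H, C & E, C & F, E & F

Two intervals overlap when each starts before the other ends.
Sorted by start: A, D, C, E, F, B, G, H.
D starts before A ends → A and D overlap.
C starts after A ends — done with A.
C starts after D ends — done with D.
E starts before C ends → C and E overlap.
F starts before C ends → C and F overlap.
B starts after C ends — done with C.
F starts before E ends → E and F overlap.
B starts after E ends — done with E.
B starts exactly when F ends (back-to-back, no overlap) — done with F.
G starts before B ends → B and G overlap.
H starts before B ends → B and H overlap.
H starts after G ends.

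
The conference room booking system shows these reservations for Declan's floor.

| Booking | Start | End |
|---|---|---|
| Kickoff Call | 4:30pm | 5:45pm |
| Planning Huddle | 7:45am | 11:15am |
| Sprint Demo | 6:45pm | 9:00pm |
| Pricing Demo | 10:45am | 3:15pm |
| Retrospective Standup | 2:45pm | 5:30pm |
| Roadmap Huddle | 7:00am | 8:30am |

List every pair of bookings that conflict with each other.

Sorted by start: Roadmap Huddle, Planning Huddle, Pricing Demo, Retrospective Standup, Kickoff Call, Sprint Demo.
Planning Huddle starts before Roadmap Huddle ends → Roadmap Huddle and Planning Huddle overlap.
Pricing Demo starts after Roadmap Huddle ends, so nothing later overlaps Roadmap Huddle either.
Pricing Demo starts before Planning Huddle ends → Planning Huddle and Pricing Demo overlap.
Retrospective Standup starts after Planning Huddle ends, so nothing later overlaps Planning Huddle either.
Retrospective Standup starts before Pricing Demo ends → Pricing Demo and Retrospective Standup overlap.
Kickoff Call starts after Pricing Demo ends, so nothing later overlaps Pricing Demo either.
Kickoff Call starts before Retrospective Standup ends → Retrospective Standup and Kickoff Call overlap.
Sprint Demo starts after Retrospective Standup ends.
Sprint Demo starts after Kickoff Call ends.

Kickoff Call & Retrospective Standup, Planning Huddle & Pricing Demo, Planning Huddle & Roadmap Huddle, Pricing Demo & Retrospective Standup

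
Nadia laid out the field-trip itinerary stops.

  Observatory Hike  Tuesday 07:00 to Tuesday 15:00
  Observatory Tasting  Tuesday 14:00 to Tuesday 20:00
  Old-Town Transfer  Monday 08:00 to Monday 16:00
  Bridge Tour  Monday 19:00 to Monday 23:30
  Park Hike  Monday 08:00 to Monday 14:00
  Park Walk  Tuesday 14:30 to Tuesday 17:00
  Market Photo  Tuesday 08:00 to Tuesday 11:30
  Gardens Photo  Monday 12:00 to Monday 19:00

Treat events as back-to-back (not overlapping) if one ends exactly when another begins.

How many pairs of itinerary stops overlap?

Sorted by start: Park Hike, Old-Town Transfer, Gardens Photo, Bridge Tour, Observatory Hike, Market Photo, Observatory Tasting, Park Walk.
Old-Town Transfer starts before Park Hike ends → Park Hike and Old-Town Transfer overlap.
Gardens Photo starts before Park Hike ends → Park Hike and Gardens Photo overlap.
Bridge Tour starts after Park Hike ends, so nothing later overlaps Park Hike either.
Gardens Photo starts before Old-Town Transfer ends → Old-Town Transfer and Gardens Photo overlap.
Bridge Tour starts after Old-Town Transfer ends, so nothing later overlaps Old-Town Transfer either.
Bridge Tour starts exactly when Gardens Photo ends (back-to-back, no overlap), so nothing later overlaps Gardens Photo either.
Observatory Hike starts after Bridge Tour ends, so nothing later overlaps Bridge Tour either.
Market Photo starts before Observatory Hike ends → Observatory Hike and Market Photo overlap.
Observatory Tasting starts before Observatory Hike ends → Observatory Hike and Observatory Tasting overlap.
Park Walk starts before Observatory Hike ends → Observatory Hike and Park Walk overlap.
Observatory Tasting starts after Market Photo ends, so nothing later overlaps Market Photo either.
Park Walk starts before Observatory Tasting ends → Observatory Tasting and Park Walk overlap.
Overlapping pairs: Gardens Photo & Old-Town Transfer, Gardens Photo & Park Hike, Market Photo & Observatory Hike, Observatory Hike & Observatory Tasting, Observatory Hike & Park Walk, Observatory Tasting & Park Walk, Old-Town Transfer & Park Hike — 7 in total.

7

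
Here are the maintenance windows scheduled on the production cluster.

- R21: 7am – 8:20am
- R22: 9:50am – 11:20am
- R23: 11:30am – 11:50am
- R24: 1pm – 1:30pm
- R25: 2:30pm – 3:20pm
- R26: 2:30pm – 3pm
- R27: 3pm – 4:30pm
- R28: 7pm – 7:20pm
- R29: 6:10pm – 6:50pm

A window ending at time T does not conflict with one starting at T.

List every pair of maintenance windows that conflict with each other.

R25 & R26, R25 & R27

Sorted by start: R21, R22, R23, R24, R25, R26, R27, R29, R28.
R22 starts after R21 ends — done with R21.
R23 starts after R22 ends — done with R22.
R24 starts after R23 ends — done with R23.
R25 starts after R24 ends — done with R24.
R26 starts before R25 ends → R25 and R26 overlap.
R27 starts before R25 ends → R25 and R27 overlap.
R29 starts after R25 ends — done with R25.
R27 starts exactly when R26 ends (back-to-back, no overlap) — done with R26.
R29 starts after R27 ends — done with R27.
R28 starts after R29 ends.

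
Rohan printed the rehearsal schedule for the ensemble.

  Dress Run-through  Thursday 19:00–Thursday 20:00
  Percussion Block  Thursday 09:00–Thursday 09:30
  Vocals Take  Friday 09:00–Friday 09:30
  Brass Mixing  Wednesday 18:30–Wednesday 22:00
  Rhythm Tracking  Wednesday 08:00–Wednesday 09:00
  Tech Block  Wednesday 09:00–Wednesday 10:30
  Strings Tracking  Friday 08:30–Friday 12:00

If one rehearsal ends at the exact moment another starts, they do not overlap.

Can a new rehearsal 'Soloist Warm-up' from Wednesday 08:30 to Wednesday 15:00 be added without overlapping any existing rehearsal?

Rhythm Tracking: starts Wednesday 08:00 before Soloist Warm-up ends Wednesday 15:00, and ends Wednesday 09:00 after Soloist Warm-up starts Wednesday 08:30 → overlap.
Tech Block: starts Wednesday 09:00 before Soloist Warm-up ends Wednesday 15:00, and ends Wednesday 10:30 after Soloist Warm-up starts Wednesday 08:30 → overlap.
Brass Mixing: starts Wednesday 18:30 at or after Soloist Warm-up ends Wednesday 15:00 → clear.
Percussion Block: starts Thursday 09:00 at or after Soloist Warm-up ends Wednesday 15:00 → clear.
Dress Run-through: starts Thursday 19:00 at or after Soloist Warm-up ends Wednesday 15:00 → clear.
Strings Tracking: starts Friday 08:30 at or after Soloist Warm-up ends Wednesday 15:00 → clear.
Vocals Take: starts Friday 09:00 at or after Soloist Warm-up ends Wednesday 15:00 → clear.
Soloist Warm-up overlaps Rhythm Tracking, Tech Block.

No — it overlaps Rhythm Tracking, Tech Block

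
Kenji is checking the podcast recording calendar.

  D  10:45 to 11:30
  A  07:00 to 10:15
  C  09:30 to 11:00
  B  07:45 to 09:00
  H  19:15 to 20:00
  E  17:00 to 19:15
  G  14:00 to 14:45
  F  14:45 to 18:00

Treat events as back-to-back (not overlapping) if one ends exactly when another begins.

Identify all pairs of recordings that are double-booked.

Check each pair: they overlap iff neither finishes before the other starts.
Sorted by start: A, B, C, D, G, F, E, H.
B starts before A ends → A and B overlap.
C starts before A ends → A and C overlap.
D starts after A ends — done with A.
C starts after B ends — done with B.
D starts before C ends → C and D overlap.
G starts after C ends — done with C.
G starts after D ends — done with D.
F starts exactly when G ends (back-to-back, no overlap) — done with G.
E starts before F ends → F and E overlap.
H starts after F ends.
H starts exactly when E ends (back-to-back, no overlap).

A & B, A & C, C & D, E & F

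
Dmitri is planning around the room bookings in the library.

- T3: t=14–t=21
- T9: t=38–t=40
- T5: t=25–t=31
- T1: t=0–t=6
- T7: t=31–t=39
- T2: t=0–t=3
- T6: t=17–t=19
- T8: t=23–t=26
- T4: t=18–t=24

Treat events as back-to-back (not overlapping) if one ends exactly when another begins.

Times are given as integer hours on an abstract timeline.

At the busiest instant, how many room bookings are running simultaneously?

Walk through starts and ends in time order (an end at T is processed before a start at T):
t=0 start T1 → 1
t=0 start T2 → 2
t=3 end T2 → 1
t=6 end T1 → 0
t=14 start T3 → 1
t=17 start T6 → 2
t=18 start T4 → 3
t=19 end T6 → 2
t=21 end T3 → 1
t=23 start T8 → 2
t=24 end T4 → 1
t=25 start T5 → 2
t=26 end T8 → 1
t=31 end T5 → 0
t=31 start T7 → 1
t=38 start T9 → 2
t=39 end T7 → 1
t=40 end T9 → 0
Peak is 3, at t=18 (T3, T4, T6).

3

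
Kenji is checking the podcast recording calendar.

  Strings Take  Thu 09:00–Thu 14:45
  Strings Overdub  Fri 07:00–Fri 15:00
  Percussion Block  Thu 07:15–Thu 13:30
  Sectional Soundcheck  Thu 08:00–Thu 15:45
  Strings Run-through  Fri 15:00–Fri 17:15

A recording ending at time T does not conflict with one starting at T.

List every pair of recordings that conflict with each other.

Two intervals overlap when each starts before the other ends.
Sorted by start: Percussion Block, Sectional Soundcheck, Strings Take, Strings Overdub, Strings Run-through.
Sectional Soundcheck starts before Percussion Block ends → Percussion Block and Sectional Soundcheck overlap.
Strings Take starts before Percussion Block ends → Percussion Block and Strings Take overlap.
Strings Overdub starts after Percussion Block ends, so nothing later overlaps Percussion Block either.
Strings Take starts before Sectional Soundcheck ends → Sectional Soundcheck and Strings Take overlap.
Strings Overdub starts after Sectional Soundcheck ends, so nothing later overlaps Sectional Soundcheck either.
Strings Overdub starts after Strings Take ends, so nothing later overlaps Strings Take either.
Strings Run-through starts exactly when Strings Overdub ends (back-to-back, no overlap).

Percussion Block & Sectional Soundcheck, Percussion Block & Strings Take, Sectional Soundcheck & Strings Take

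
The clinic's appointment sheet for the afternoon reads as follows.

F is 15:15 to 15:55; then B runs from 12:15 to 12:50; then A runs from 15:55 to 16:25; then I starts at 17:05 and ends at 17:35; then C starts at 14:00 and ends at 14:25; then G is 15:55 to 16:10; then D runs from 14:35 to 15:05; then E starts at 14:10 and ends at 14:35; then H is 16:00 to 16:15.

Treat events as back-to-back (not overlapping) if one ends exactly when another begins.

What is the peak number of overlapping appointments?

Walk through starts and ends in time order (an end at T is processed before a start at T):
12:15 start B → 1
12:50 end B → 0
14:00 start C → 1
14:10 start E → 2
14:25 end C → 1
14:35 end E → 0
14:35 start D → 1
15:05 end D → 0
15:15 start F → 1
15:55 end F → 0
15:55 start A → 1
15:55 start G → 2
16:00 start H → 3
16:10 end G → 2
16:15 end H → 1
16:25 end A → 0
17:05 start I → 1
17:35 end I → 0
Peak is 3, at 16:00 (A, G, H).

3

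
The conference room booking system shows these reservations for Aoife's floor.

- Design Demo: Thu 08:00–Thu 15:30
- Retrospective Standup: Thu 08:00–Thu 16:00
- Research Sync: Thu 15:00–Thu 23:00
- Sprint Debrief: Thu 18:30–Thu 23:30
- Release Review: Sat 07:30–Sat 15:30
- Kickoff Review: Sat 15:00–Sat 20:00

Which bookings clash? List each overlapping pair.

Design Demo & Research Sync, Design Demo & Retrospective Standup, Kickoff Review & Release Review, Research Sync & Retrospective Standup, Research Sync & Sprint Debrief

Sorted by start: Design Demo, Retrospective Standup, Research Sync, Sprint Debrief, Release Review, Kickoff Review.
Retrospective Standup starts before Design Demo ends → Design Demo and Retrospective Standup overlap.
Research Sync starts before Design Demo ends → Design Demo and Research Sync overlap.
Sprint Debrief starts after Design Demo ends, so nothing later overlaps Design Demo either.
Research Sync starts before Retrospective Standup ends → Retrospective Standup and Research Sync overlap.
Sprint Debrief starts after Retrospective Standup ends, so nothing later overlaps Retrospective Standup either.
Sprint Debrief starts before Research Sync ends → Research Sync and Sprint Debrief overlap.
Release Review starts after Research Sync ends, so nothing later overlaps Research Sync either.
Release Review starts after Sprint Debrief ends, so nothing later overlaps Sprint Debrief either.
Kickoff Review starts before Release Review ends → Release Review and Kickoff Review overlap.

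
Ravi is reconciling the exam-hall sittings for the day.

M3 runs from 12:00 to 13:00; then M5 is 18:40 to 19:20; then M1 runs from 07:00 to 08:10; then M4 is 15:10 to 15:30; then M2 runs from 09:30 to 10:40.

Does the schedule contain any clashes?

Check each pair: they overlap iff neither finishes before the other starts.
Sorted by start: M1, M2, M3, M4, M5.
M2 starts after M1 ends, so nothing later overlaps M1 either.
M3 starts after M2 ends, so nothing later overlaps M2 either.
M4 starts after M3 ends, so nothing later overlaps M3 either.
M5 starts after M4 ends.
Every pair is clear; the schedule has no overlaps.

No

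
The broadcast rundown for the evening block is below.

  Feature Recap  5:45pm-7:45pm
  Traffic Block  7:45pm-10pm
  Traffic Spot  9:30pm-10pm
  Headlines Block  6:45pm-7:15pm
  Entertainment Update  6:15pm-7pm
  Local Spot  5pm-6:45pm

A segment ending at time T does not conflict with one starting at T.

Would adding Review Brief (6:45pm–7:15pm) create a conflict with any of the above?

Yes — it overlaps Entertainment Update, Feature Recap, Headlines Block

Local Spot: ends 6:45pm at or before Review Brief starts 6:45pm → clear.
Feature Recap: starts 5:45pm before Review Brief ends 7:15pm, and ends 7:45pm after Review Brief starts 6:45pm → overlap.
Entertainment Update: starts 6:15pm before Review Brief ends 7:15pm, and ends 7pm after Review Brief starts 6:45pm → overlap.
Headlines Block: starts 6:45pm before Review Brief ends 7:15pm, and ends 7:15pm after Review Brief starts 6:45pm → overlap.
Traffic Block: starts 7:45pm at or after Review Brief ends 7:15pm → clear.
Traffic Spot: starts 9:30pm at or after Review Brief ends 7:15pm → clear.
Review Brief overlaps Feature Recap, Headlines Block, Entertainment Update.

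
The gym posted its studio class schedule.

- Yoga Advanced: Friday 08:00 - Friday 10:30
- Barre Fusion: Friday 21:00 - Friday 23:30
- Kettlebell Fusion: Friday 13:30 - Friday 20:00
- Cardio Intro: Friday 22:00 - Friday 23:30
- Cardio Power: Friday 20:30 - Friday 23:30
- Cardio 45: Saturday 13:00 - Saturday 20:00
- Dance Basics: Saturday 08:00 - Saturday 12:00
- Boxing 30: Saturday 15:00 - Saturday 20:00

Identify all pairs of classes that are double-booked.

Sorted by start: Yoga Advanced, Kettlebell Fusion, Cardio Power, Barre Fusion, Cardio Intro, Dance Basics, Cardio 45, Boxing 30.
Kettlebell Fusion starts after Yoga Advanced ends, so nothing later overlaps Yoga Advanced either.
Cardio Power starts after Kettlebell Fusion ends, so nothing later overlaps Kettlebell Fusion either.
Barre Fusion starts before Cardio Power ends → Cardio Power and Barre Fusion overlap.
Cardio Intro starts before Cardio Power ends → Cardio Power and Cardio Intro overlap.
Dance Basics starts after Cardio Power ends, so nothing later overlaps Cardio Power either.
Cardio Intro starts before Barre Fusion ends → Barre Fusion and Cardio Intro overlap.
Dance Basics starts after Barre Fusion ends, so nothing later overlaps Barre Fusion either.
Dance Basics starts after Cardio Intro ends, so nothing later overlaps Cardio Intro either.
Cardio 45 starts after Dance Basics ends, so nothing later overlaps Dance Basics either.
Boxing 30 starts before Cardio 45 ends → Cardio 45 and Boxing 30 overlap.

Barre Fusion & Cardio Intro, Barre Fusion & Cardio Power, Boxing 30 & Cardio 45, Cardio Intro & Cardio Power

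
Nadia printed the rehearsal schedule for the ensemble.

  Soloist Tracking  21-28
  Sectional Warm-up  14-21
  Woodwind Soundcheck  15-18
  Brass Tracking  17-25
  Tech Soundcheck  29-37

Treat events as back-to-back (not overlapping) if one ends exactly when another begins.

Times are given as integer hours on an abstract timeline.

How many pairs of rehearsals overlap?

4

Two intervals overlap when each starts before the other ends.
Sorted by start: Sectional Warm-up, Woodwind Soundcheck, Brass Tracking, Soloist Tracking, Tech Soundcheck.
Woodwind Soundcheck starts before Sectional Warm-up ends → Sectional Warm-up and Woodwind Soundcheck overlap.
Brass Tracking starts before Sectional Warm-up ends → Sectional Warm-up and Brass Tracking overlap.
Soloist Tracking starts exactly when Sectional Warm-up ends (back-to-back, no overlap), so nothing later overlaps Sectional Warm-up either.
Brass Tracking starts before Woodwind Soundcheck ends → Woodwind Soundcheck and Brass Tracking overlap.
Soloist Tracking starts after Woodwind Soundcheck ends, so nothing later overlaps Woodwind Soundcheck either.
Soloist Tracking starts before Brass Tracking ends → Brass Tracking and Soloist Tracking overlap.
Tech Soundcheck starts after Brass Tracking ends.
Tech Soundcheck starts after Soloist Tracking ends.
Overlapping pairs: Brass Tracking & Sectional Warm-up, Brass Tracking & Soloist Tracking, Brass Tracking & Woodwind Soundcheck, Sectional Warm-up & Woodwind Soundcheck — 4 in total.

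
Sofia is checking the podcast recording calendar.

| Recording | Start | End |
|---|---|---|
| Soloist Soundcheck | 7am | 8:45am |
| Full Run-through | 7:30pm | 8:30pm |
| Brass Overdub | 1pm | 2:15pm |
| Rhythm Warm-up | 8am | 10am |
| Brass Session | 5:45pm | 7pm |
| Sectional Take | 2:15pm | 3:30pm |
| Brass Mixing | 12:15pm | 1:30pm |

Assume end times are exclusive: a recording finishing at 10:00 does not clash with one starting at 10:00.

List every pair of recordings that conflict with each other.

Brass Mixing & Brass Overdub, Rhythm Warm-up & Soloist Soundcheck

Check each pair: they overlap iff neither finishes before the other starts.
Sorted by start: Soloist Soundcheck, Rhythm Warm-up, Brass Mixing, Brass Overdub, Sectional Take, Brass Session, Full Run-through.
Rhythm Warm-up starts before Soloist Soundcheck ends → Soloist Soundcheck and Rhythm Warm-up overlap.
Brass Mixing starts after Soloist Soundcheck ends; Soloist Soundcheck is clear from here.
Brass Mixing starts after Rhythm Warm-up ends; Rhythm Warm-up is clear from here.
Brass Overdub starts before Brass Mixing ends → Brass Mixing and Brass Overdub overlap.
Sectional Take starts after Brass Mixing ends; Brass Mixing is clear from here.
Sectional Take starts exactly when Brass Overdub ends (back-to-back, no overlap); Brass Overdub is clear from here.
Brass Session starts after Sectional Take ends; Sectional Take is clear from here.
Full Run-through starts after Brass Session ends.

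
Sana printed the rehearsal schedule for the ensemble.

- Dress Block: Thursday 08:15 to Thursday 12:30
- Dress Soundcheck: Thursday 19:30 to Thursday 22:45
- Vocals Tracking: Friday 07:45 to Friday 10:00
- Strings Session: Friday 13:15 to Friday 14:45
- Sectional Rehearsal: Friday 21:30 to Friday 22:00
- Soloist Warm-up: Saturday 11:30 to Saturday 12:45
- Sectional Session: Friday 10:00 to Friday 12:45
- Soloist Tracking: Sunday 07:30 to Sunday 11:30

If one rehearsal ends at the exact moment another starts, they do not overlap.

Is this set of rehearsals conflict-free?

Sorted by start: Dress Block, Dress Soundcheck, Vocals Tracking, Sectional Session, Strings Session, Sectional Rehearsal, Soloist Warm-up, Soloist Tracking.
Dress Soundcheck starts after Dress Block ends; Dress Block is clear from here.
Vocals Tracking starts after Dress Soundcheck ends; Dress Soundcheck is clear from here.
Sectional Session starts exactly when Vocals Tracking ends (back-to-back, no overlap); Vocals Tracking is clear from here.
Strings Session starts after Sectional Session ends; Sectional Session is clear from here.
Sectional Rehearsal starts after Strings Session ends; Strings Session is clear from here.
Soloist Warm-up starts after Sectional Rehearsal ends; Sectional Rehearsal is clear from here.
Soloist Tracking starts after Soloist Warm-up ends.
Every pair is clear; the schedule has no overlaps.

Yes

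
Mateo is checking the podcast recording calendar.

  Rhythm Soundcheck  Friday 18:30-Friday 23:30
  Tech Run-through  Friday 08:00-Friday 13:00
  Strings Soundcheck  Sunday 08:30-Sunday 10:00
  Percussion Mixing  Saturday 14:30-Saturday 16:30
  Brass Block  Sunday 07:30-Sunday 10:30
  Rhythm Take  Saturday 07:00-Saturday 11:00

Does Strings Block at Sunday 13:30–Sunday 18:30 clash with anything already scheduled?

No — it doesn't clash with anything

Tech Run-through: ends Friday 13:00 at or before Strings Block starts Sunday 13:30 → clear.
Rhythm Soundcheck: ends Friday 23:30 at or before Strings Block starts Sunday 13:30 → clear.
Rhythm Take: ends Saturday 11:00 at or before Strings Block starts Sunday 13:30 → clear.
Percussion Mixing: ends Saturday 16:30 at or before Strings Block starts Sunday 13:30 → clear.
Brass Block: ends Sunday 10:30 at or before Strings Block starts Sunday 13:30 → clear.
Strings Soundcheck: ends Sunday 10:00 at or before Strings Block starts Sunday 13:30 → clear.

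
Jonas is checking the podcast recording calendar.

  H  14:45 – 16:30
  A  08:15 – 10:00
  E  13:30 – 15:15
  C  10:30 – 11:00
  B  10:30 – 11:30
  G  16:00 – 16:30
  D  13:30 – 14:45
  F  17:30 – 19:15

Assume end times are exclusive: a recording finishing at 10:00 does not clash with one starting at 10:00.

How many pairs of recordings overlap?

4

Check each pair: they overlap iff neither finishes before the other starts.
Sorted by start: A, B, C, D, E, H, G, F.
B starts after A ends, so nothing later overlaps A either.
C starts before B ends → B and C overlap.
D starts after B ends, so nothing later overlaps B either.
D starts after C ends, so nothing later overlaps C either.
E starts before D ends → D and E overlap.
H starts exactly when D ends (back-to-back, no overlap), so nothing later overlaps D either.
H starts before E ends → E and H overlap.
G starts after E ends, so nothing later overlaps E either.
G starts before H ends → H and G overlap.
F starts after H ends.
F starts after G ends.
Overlapping pairs: B & C, D & E, E & H, G & H — 4 in total.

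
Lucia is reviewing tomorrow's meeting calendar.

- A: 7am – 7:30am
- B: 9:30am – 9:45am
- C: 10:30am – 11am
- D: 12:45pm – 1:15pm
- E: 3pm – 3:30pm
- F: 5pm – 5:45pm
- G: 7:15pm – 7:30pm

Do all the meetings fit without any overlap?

Yes

Sorted by start: A, B, C, D, E, F, G.
B starts after A ends — done with A.
C starts after B ends — done with B.
D starts after C ends — done with C.
E starts after D ends — done with D.
F starts after E ends — done with E.
G starts after F ends.
Every pair is clear; the schedule has no overlaps.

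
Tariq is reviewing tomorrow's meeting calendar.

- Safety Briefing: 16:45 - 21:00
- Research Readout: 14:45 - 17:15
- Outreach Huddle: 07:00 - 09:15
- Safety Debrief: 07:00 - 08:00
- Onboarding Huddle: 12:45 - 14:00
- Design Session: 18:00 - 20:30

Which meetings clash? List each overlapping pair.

Two intervals overlap when each starts before the other ends.
Sorted by start: Safety Debrief, Outreach Huddle, Onboarding Huddle, Research Readout, Safety Briefing, Design Session.
Outreach Huddle starts before Safety Debrief ends → Safety Debrief and Outreach Huddle overlap.
Onboarding Huddle starts after Safety Debrief ends; Safety Debrief is clear from here.
Onboarding Huddle starts after Outreach Huddle ends; Outreach Huddle is clear from here.
Research Readout starts after Onboarding Huddle ends; Onboarding Huddle is clear from here.
Safety Briefing starts before Research Readout ends → Research Readout and Safety Briefing overlap.
Design Session starts after Research Readout ends.
Design Session starts before Safety Briefing ends → Safety Briefing and Design Session overlap.

Design Session & Safety Briefing, Outreach Huddle & Safety Debrief, Research Readout & Safety Briefing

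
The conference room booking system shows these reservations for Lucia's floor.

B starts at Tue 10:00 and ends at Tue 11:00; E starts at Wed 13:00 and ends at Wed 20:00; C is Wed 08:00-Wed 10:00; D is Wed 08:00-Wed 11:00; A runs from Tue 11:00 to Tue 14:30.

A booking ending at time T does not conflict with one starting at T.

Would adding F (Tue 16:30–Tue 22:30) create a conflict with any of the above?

No — it doesn't clash with anything

B: ends Tue 11:00 at or before F starts Tue 16:30 → clear.
A: ends Tue 14:30 at or before F starts Tue 16:30 → clear.
C: starts Wed 08:00 at or after F ends Tue 22:30 → clear.
D: starts Wed 08:00 at or after F ends Tue 22:30 → clear.
E: starts Wed 13:00 at or after F ends Tue 22:30 → clear.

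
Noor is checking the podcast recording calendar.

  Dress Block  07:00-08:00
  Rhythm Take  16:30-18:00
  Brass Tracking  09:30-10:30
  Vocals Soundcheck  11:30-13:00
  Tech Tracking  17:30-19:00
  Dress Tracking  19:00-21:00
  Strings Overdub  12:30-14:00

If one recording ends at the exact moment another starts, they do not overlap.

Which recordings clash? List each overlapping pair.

Rhythm Take & Tech Tracking, Strings Overdub & Vocals Soundcheck

Check each pair: they overlap iff neither finishes before the other starts.
Sorted by start: Dress Block, Brass Tracking, Vocals Soundcheck, Strings Overdub, Rhythm Take, Tech Tracking, Dress Tracking.
Brass Tracking starts after Dress Block ends, so nothing later overlaps Dress Block either.
Vocals Soundcheck starts after Brass Tracking ends, so nothing later overlaps Brass Tracking either.
Strings Overdub starts before Vocals Soundcheck ends → Vocals Soundcheck and Strings Overdub overlap.
Rhythm Take starts after Vocals Soundcheck ends, so nothing later overlaps Vocals Soundcheck either.
Rhythm Take starts after Strings Overdub ends, so nothing later overlaps Strings Overdub either.
Tech Tracking starts before Rhythm Take ends → Rhythm Take and Tech Tracking overlap.
Dress Tracking starts after Rhythm Take ends.
Dress Tracking starts exactly when Tech Tracking ends (back-to-back, no overlap).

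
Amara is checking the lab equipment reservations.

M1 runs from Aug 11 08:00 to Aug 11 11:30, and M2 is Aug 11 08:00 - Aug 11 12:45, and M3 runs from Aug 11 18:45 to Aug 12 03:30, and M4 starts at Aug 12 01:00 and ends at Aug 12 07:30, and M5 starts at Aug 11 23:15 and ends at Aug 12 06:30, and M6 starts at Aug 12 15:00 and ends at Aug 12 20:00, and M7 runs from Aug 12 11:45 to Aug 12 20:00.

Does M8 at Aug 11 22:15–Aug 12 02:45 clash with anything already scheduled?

M1: ends Aug 11 11:30 at or before M8 starts Aug 11 22:15 → clear.
M2: ends Aug 11 12:45 at or before M8 starts Aug 11 22:15 → clear.
M3: starts Aug 11 18:45 before M8 ends Aug 12 02:45, and ends Aug 12 03:30 after M8 starts Aug 11 22:15 → overlap.
M5: starts Aug 11 23:15 before M8 ends Aug 12 02:45, and ends Aug 12 06:30 after M8 starts Aug 11 22:15 → overlap.
M4: starts Aug 12 01:00 before M8 ends Aug 12 02:45, and ends Aug 12 07:30 after M8 starts Aug 11 22:15 → overlap.
M7: starts Aug 12 11:45 at or after M8 ends Aug 12 02:45 → clear.
M6: starts Aug 12 15:00 at or after M8 ends Aug 12 02:45 → clear.
M8 overlaps M3, M4, M5.

Yes — it overlaps M3, M4, M5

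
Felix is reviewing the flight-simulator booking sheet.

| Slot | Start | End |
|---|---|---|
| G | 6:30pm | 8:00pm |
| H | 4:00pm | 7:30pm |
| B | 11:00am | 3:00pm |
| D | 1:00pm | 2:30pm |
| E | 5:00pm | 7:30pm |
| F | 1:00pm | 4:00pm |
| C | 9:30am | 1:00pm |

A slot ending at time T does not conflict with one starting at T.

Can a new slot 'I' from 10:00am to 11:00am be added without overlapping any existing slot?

C: starts 9:30am before I ends 11:00am, and ends 1:00pm after I starts 10:00am → overlap.
B: starts 11:00am at or after I ends 11:00am → clear.
D: starts 1:00pm at or after I ends 11:00am → clear.
F: starts 1:00pm at or after I ends 11:00am → clear.
H: starts 4:00pm at or after I ends 11:00am → clear.
E: starts 5:00pm at or after I ends 11:00am → clear.
G: starts 6:30pm at or after I ends 11:00am → clear.
I overlaps C.

No — it overlaps C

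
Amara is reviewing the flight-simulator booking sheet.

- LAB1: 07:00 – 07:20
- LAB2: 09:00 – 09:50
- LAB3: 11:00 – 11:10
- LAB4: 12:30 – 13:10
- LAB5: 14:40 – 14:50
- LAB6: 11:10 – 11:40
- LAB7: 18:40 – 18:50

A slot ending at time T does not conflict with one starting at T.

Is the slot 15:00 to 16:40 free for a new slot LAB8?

LAB1: ends 07:20 at or before LAB8 starts 15:00 → clear.
LAB2: ends 09:50 at or before LAB8 starts 15:00 → clear.
LAB3: ends 11:10 at or before LAB8 starts 15:00 → clear.
LAB6: ends 11:40 at or before LAB8 starts 15:00 → clear.
LAB4: ends 13:10 at or before LAB8 starts 15:00 → clear.
LAB5: ends 14:50 at or before LAB8 starts 15:00 → clear.
LAB7: starts 18:40 at or after LAB8 ends 16:40 → clear.

Yes — the slot is free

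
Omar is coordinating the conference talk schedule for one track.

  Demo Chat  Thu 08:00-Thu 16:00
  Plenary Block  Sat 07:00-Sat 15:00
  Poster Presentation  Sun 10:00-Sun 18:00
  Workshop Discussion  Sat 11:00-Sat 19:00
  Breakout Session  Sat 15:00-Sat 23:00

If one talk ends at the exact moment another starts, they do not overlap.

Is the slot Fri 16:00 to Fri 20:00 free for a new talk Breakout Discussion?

Demo Chat: ends Thu 16:00 at or before Breakout Discussion starts Fri 16:00 → clear.
Plenary Block: starts Sat 07:00 at or after Breakout Discussion ends Fri 20:00 → clear.
Workshop Discussion: starts Sat 11:00 at or after Breakout Discussion ends Fri 20:00 → clear.
Breakout Session: starts Sat 15:00 at or after Breakout Discussion ends Fri 20:00 → clear.
Poster Presentation: starts Sun 10:00 at or after Breakout Discussion ends Fri 20:00 → clear.

Yes — the slot is free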